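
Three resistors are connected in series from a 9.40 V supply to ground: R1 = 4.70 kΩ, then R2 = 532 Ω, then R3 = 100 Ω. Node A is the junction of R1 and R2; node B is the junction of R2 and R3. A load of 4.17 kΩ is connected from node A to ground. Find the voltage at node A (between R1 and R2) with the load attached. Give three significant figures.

V ≈ 0.983 V

Below node A the series string R2+R3 = 632.0 Ω sits in parallel with the 4170 Ω load: 548.8 Ω.
V_A = 9.40 × 548.8/(4700 + 548.8) = 0.983 V.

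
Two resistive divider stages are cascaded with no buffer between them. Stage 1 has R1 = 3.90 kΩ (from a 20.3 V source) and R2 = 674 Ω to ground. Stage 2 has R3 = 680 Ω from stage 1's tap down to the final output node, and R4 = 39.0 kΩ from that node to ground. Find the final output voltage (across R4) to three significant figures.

Stage 2 presents R3+R4 = 39680 Ω as a load on stage 1's tap.
Stage 1's lower leg becomes R2‖(R3+R4) = 662.7 Ω, so V_mid = 20.3 × 662.7/4563 = 2.949 V.
Stage 2 is itself unloaded: V_out = V_mid × R4/(R3+R4) = 2.949 × 39000/39680 = 2.90 V.

V_out ≈ 2.90 V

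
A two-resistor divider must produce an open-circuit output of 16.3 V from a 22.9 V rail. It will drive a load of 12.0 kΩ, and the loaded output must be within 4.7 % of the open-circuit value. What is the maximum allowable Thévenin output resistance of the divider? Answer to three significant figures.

R_th ≤ 592 Ω

Loading drop = R_th/(R_th + R_L) ≤ 0.0470, so R_th ≤ R_L · ε/(1−ε) = 12.0 kΩ × 0.0470/0.9530 = 592 Ω.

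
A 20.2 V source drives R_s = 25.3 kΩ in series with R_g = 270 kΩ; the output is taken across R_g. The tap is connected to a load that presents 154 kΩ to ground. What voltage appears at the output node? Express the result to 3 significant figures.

The load sits in parallel with R_g: R_g‖R_L = (270 × 154) / (270 + 154) = 98.07 kΩ.
V_out = 20.2 × 98.07 / (25.3 + 98.07) = 20.2 × 98.07/123.4 = 16.1 V.
(Unloaded it would have been 18.5 V.)

V_out ≈ 16.1 V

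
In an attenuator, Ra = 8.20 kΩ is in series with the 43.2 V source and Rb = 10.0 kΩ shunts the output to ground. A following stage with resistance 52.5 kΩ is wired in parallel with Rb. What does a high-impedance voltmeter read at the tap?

The load sits in parallel with Rb: Rb‖R_L = (10.0 × 52.5) / (10.0 + 52.5) = 8.400 kΩ.
V_out = 43.2 × 8.400 / (8.20 + 8.400) = 43.2 × 8.400/16.60 = 21.9 V.

V_out ≈ 21.9 V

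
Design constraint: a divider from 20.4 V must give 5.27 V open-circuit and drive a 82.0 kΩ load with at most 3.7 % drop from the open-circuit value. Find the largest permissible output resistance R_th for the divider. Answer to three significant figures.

Loading drop = R_th/(R_th + R_L) ≤ 0.0370, so R_th ≤ R_L · ε/(1−ε) = 82.0 kΩ × 0.0370/0.9630 = 3.15 kΩ.
(Any R1, R2 with R2/(R1+R2) = 0.258 and R1‖R2 ≤ 3.15 kΩ will meet the spec.)

R_th ≤ 3.15 kΩ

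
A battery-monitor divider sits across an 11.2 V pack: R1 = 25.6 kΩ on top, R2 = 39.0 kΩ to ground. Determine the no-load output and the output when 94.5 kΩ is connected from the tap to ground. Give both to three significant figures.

Unloaded: 6.76 V; loaded: 5.81 V

Open-circuit: V = 11.2 × 39.0/(25.6 + 39.0) = 6.76 V.
With the load, R2 becomes R2‖R_L = 27.61 kΩ, so V = 11.2 × 27.61/53.21 = 5.81 V.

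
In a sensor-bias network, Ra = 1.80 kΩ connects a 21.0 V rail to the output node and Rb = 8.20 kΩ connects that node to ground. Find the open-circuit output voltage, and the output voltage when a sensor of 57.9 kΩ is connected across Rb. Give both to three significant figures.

Unloaded: 17.2 V; loaded: 16.8 V

Open-circuit: V = 21.0 × 8.20/(1.80 + 8.20) = 17.2 V.
With the load, Rb becomes Rb‖R_L = 7.183 kΩ, so V = 21.0 × 7.183/8.983 = 16.8 V.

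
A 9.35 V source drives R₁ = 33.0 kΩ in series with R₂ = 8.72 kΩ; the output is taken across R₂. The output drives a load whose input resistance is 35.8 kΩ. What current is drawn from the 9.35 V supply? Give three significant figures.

I ≈ 0.234 mA

R₂‖R_L = 7.012 kΩ, so the source sees R₁ + R₂‖R_L = 40.01 kΩ.
I = 9.35 V / 40.01 kΩ = 0.234 mA.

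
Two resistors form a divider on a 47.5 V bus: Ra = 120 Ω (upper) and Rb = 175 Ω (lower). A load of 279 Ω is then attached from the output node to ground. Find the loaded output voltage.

V_out ≈ 22.4 V

The load sits in parallel with Rb: Rb‖R_L = (175 × 279) / (175 + 279) = 107.5 Ω.
V_out = 47.5 × 107.5 / (120 + 107.5) = 47.5 × 107.5/227.5 = 22.4 V.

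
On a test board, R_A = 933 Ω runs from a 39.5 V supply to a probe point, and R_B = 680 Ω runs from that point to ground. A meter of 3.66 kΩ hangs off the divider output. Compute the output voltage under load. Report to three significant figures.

The load sits in parallel with R_B: R_B‖R_L = (680 × 3660) / (680 + 3660) = 573.5 Ω.
V_out = 39.5 × 573.5 / (933 + 573.5) = 39.5 × 573.5/1506 = 15.0 V.

V_out ≈ 15.0 V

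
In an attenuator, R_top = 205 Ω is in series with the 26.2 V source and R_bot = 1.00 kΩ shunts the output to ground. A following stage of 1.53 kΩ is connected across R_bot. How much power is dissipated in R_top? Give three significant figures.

P ≈ 215 mW

Total resistance from the source is R_top + (R_bot‖R_L) = 809.7 Ω, so I = 26.2/809.7 Ω = 32.36 mA.
P = I²·R_top = (32.36 mA)² × 205 Ω = 215 mW.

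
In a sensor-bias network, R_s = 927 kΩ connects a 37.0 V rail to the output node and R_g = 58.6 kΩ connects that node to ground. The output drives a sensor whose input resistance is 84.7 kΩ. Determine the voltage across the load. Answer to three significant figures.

V_out ≈ 1.33 V

The load sits in parallel with R_g: R_g‖R_L = (58.6 × 84.7) / (58.6 + 84.7) = 34.64 kΩ.
V_out = 37.0 × 34.64 / (927 + 34.64) = 37.0 × 34.64/961.6 = 1.33 V.
(Unloaded it would have been 2.20 V.)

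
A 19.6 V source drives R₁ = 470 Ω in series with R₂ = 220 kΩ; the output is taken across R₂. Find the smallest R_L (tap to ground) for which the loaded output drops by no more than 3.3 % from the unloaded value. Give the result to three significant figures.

Output resistance R_th = R₁‖R₂ = (470 × 220000)/220500 = 469.0 Ω.
The fractional drop is R_th/(R_th + R_L); requiring this ≤ 0.0330 gives R_L ≥ R_th(1/0.0330 − 1) = 469.0 × 29.30 = 13.7 kΩ.

R_L(min) ≈ 13.7 kΩ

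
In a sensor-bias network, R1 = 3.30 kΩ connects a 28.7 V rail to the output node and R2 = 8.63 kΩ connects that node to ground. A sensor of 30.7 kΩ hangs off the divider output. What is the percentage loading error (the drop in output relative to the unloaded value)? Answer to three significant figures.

7.21 %

The divider's output (Thévenin) resistance is R1‖R2 = 2.387 kΩ.
Fractional drop under load = R_th/(R_th + R_L) = 2.387 / (2.387 + 30.7) = 0.07215.
So the output falls by 7.21 %.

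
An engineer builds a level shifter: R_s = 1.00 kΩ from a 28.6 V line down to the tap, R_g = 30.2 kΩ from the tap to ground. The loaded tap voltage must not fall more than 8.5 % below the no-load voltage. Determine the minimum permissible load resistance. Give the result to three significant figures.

Output resistance R_th = R_s‖R_g = (1000 × 30200)/31200 = 967.9 Ω.
The fractional drop is R_th/(R_th + R_L); requiring this ≤ 0.0850 gives R_L ≥ R_th(1/0.0850 − 1) = 967.9 × 10.76 = 10.4 kΩ.

R_L(min) ≈ 10.4 kΩ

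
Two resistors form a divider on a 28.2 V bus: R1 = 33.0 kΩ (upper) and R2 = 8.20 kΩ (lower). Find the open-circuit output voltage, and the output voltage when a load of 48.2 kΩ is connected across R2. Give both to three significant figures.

Unloaded: 5.61 V; loaded: 4.94 V

Open-circuit: V = 28.2 × 8.20/(33.0 + 8.20) = 5.61 V.
With the load, R2 becomes R2‖R_L = 7.008 kΩ, so V = 28.2 × 7.008/40.01 = 4.94 V.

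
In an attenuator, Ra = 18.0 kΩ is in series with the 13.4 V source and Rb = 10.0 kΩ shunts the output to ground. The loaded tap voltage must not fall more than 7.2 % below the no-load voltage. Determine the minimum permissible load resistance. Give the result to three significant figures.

Output resistance R_th = Ra‖Rb = (18.0 × 10.0)/28.00 = 6.429 kΩ.
The fractional drop is R_th/(R_th + R_L); requiring this ≤ 0.0720 gives R_L ≥ R_th(1/0.0720 − 1) = 6.429 × 12.89 = 82.9 kΩ.

R_L(min) ≈ 82.9 kΩ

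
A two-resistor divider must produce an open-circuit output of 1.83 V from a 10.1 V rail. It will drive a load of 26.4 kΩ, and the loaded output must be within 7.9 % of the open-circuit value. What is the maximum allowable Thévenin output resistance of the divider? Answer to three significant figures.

R_th ≤ 2.26 kΩ

Loading drop = R_th/(R_th + R_L) ≤ 0.0790, so R_th ≤ R_L · ε/(1−ε) = 26.4 kΩ × 0.0790/0.9210 = 2.26 kΩ.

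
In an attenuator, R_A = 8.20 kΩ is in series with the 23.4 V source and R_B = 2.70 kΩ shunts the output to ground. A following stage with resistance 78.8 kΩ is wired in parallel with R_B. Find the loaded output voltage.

The load sits in parallel with R_B: R_B‖R_L = (2.70 × 78.8) / (2.70 + 78.8) = 2.611 kΩ.
V_out = 23.4 × 2.611 / (8.20 + 2.611) = 23.4 × 2.611/10.81 = 5.65 V.

V_out ≈ 5.65 V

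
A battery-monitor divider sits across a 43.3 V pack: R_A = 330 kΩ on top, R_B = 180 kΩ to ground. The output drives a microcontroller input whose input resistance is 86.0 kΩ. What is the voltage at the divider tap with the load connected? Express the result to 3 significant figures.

V_out ≈ 6.49 V

The load sits in parallel with R_B: R_B‖R_L = (180 × 86.0) / (180 + 86.0) = 58.20 kΩ.
V_out = 43.3 × 58.20 / (330 + 58.20) = 43.3 × 58.20/388.2 = 6.49 V.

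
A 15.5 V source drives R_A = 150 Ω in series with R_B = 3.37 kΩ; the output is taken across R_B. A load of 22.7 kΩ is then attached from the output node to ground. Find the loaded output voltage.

The load sits in parallel with R_B: R_B‖R_L = (3370 × 22700) / (3370 + 22700) = 2934 Ω.
V_out = 15.5 × 2934 / (150 + 2934) = 15.5 × 2934/3084 = 14.7 V.
(Unloaded it would have been 14.8 V.)

V_out ≈ 14.7 V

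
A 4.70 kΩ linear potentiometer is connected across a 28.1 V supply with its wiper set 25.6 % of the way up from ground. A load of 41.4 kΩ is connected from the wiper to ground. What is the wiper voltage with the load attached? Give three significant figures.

V ≈ 7.04 V

The wiper splits the pot into (1−α)R = 3.497 kΩ above and αR = 1.203 kΩ below.
Lower section ‖ load = 1.169 kΩ.
V_wiper = 28.1 × 1.169/(3.497 + 1.169) = 7.04 V.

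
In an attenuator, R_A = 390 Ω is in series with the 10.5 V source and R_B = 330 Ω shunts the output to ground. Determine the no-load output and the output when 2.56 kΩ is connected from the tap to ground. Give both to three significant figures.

Unloaded: 4.81 V; loaded: 4.50 V

Open-circuit: V = 10.5 × 330/(390 + 330) = 4.81 V.
With the load, R_B becomes R_B‖R_L = 292.3 Ω, so V = 10.5 × 292.3/682.3 = 4.50 V.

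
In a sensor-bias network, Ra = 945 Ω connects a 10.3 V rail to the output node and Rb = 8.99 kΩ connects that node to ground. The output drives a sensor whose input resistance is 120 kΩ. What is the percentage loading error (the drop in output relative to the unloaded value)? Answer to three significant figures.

The divider's output (Thévenin) resistance is Ra‖Rb = 855.1 Ω.
Fractional drop under load = R_th/(R_th + R_L) = 855.1 / (855.1 + 120000) = 0.007076.
So the output falls by 0.708 %.

0.708 %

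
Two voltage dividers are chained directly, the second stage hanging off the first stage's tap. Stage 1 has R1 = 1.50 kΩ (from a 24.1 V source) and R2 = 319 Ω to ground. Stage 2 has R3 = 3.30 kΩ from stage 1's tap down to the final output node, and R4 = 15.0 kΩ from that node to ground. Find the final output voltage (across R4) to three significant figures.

Stage 2 presents R3+R4 = 18300 Ω as a load on stage 1's tap.
Stage 1's lower leg becomes R2‖(R3+R4) = 313.5 Ω, so V_mid = 24.1 × 313.5/1814 = 4.167 V.
Stage 2 is itself unloaded: V_out = V_mid × R4/(R3+R4) = 4.167 × 15000/18300 = 3.42 V.

V_out ≈ 3.42 V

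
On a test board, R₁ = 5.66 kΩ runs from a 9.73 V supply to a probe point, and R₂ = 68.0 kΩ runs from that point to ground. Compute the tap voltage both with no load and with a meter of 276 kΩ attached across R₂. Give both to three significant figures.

Unloaded: 8.98 V; loaded: 8.82 V

Open-circuit: V = 9.73 × 68.0/(5.66 + 68.0) = 8.98 V.
With the load, R₂ becomes R₂‖R_L = 54.56 kΩ, so V = 9.73 × 54.56/60.22 = 8.82 V.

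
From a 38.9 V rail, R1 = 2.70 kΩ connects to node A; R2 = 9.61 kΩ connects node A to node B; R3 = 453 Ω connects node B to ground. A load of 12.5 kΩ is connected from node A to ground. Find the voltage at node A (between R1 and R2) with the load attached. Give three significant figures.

V ≈ 26.2 V

Below node A the series string R2+R3 = 10060 Ω sits in parallel with the 12500 Ω load: 5575 Ω.
V_A = 38.9 × 5575/(2700 + 5575) = 26.2 V.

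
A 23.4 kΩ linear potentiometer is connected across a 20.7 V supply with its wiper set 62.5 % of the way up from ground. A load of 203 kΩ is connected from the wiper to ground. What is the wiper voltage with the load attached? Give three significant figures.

The wiper splits the pot into (1−α)R = 8.775 kΩ above and αR = 14.62 kΩ below.
Lower section ‖ load = 13.64 kΩ.
V_wiper = 20.7 × 13.64/(8.775 + 13.64) = 12.6 V.

V ≈ 12.6 V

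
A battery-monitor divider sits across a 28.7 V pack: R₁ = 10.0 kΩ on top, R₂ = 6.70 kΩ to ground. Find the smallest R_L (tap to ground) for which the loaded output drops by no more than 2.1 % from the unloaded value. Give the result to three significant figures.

Output resistance R_th = R₁‖R₂ = (10.0 × 6.70)/16.70 = 4.012 kΩ.
The fractional drop is R_th/(R_th + R_L); requiring this ≤ 0.0210 gives R_L ≥ R_th(1/0.0210 − 1) = 4.012 × 46.62 = 187 kΩ.

R_L(min) ≈ 187 kΩ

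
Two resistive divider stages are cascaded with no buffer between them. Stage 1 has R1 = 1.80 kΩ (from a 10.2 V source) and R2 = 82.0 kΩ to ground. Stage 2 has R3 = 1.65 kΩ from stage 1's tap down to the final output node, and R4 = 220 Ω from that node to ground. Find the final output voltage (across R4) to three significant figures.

Stage 2 presents R3+R4 = 1870 Ω as a load on stage 1's tap.
Stage 1's lower leg becomes R2‖(R3+R4) = 1828 Ω, so V_mid = 10.2 × 1828/3628 = 5.140 V.
Stage 2 is itself unloaded: V_out = V_mid × R4/(R3+R4) = 5.140 × 220/1870 = 0.605 V.

V_out ≈ 0.605 V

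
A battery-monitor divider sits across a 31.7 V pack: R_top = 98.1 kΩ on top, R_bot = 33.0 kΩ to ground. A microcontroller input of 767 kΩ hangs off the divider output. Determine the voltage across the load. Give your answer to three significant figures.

V_out ≈ 7.73 V

The load sits in parallel with R_bot: R_bot‖R_L = (33.0 × 767) / (33.0 + 767) = 31.64 kΩ.
V_out = 31.7 × 31.64 / (98.1 + 31.64) = 31.7 × 31.64/129.7 = 7.73 V.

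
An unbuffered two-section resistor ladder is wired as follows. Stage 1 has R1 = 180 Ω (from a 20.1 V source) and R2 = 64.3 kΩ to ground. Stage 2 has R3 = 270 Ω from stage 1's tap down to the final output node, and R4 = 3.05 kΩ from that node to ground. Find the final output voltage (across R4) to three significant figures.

Stage 2 presents R3+R4 = 3320 Ω as a load on stage 1's tap.
Stage 1's lower leg becomes R2‖(R3+R4) = 3157 Ω, so V_mid = 20.1 × 3157/3337 = 19.02 V.
Stage 2 is itself unloaded: V_out = V_mid × R4/(R3+R4) = 19.02 × 3050/3320 = 17.5 V.

V_out ≈ 17.5 V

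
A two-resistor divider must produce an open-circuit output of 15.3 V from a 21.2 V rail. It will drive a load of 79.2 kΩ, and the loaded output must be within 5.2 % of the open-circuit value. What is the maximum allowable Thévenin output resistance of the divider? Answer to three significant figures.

R_th ≤ 4.34 kΩ

Loading drop = R_th/(R_th + R_L) ≤ 0.0520, so R_th ≤ R_L · ε/(1−ε) = 79.2 kΩ × 0.0520/0.9480 = 4.34 kΩ.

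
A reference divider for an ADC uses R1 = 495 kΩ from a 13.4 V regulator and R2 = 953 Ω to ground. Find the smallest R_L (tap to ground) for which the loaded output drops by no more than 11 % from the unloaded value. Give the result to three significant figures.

R_L(min) ≈ 7.70 kΩ

Output resistance R_th = R1‖R2 = (495000 × 953)/496000 = 951.2 Ω.
The fractional drop is R_th/(R_th + R_L); requiring this ≤ 0.110 gives R_L ≥ R_th(1/0.110 − 1) = 951.2 × 8.091 = 7.70 kΩ.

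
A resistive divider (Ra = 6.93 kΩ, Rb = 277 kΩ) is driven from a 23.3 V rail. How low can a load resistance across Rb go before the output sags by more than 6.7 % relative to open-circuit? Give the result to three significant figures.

Output resistance R_th = Ra‖Rb = (6.93 × 277)/283.9 = 6.761 kΩ.
The fractional drop is R_th/(R_th + R_L); requiring this ≤ 0.0670 gives R_L ≥ R_th(1/0.0670 − 1) = 6.761 × 13.93 = 94.1 kΩ.

R_L(min) ≈ 94.1 kΩ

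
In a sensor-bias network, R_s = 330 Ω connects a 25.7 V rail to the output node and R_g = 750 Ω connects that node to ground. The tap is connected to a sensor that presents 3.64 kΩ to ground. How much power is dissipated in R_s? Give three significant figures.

Total resistance from the source is R_s + (R_g‖R_L) = 951.9 Ω, so I = 25.7/951.9 Ω = 27.00 mA.
P = I²·R_s = (27.00 mA)² × 330 Ω = 241 mW.

P ≈ 241 mW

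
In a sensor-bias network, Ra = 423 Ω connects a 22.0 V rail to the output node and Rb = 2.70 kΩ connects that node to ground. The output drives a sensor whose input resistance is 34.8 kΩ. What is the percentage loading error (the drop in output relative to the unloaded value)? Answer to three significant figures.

1.04 %

The divider's output (Thévenin) resistance is Ra‖Rb = 365.7 Ω.
Fractional drop under load = R_th/(R_th + R_L) = 365.7 / (365.7 + 34800) = 0.01040.
So the output falls by 1.04 %.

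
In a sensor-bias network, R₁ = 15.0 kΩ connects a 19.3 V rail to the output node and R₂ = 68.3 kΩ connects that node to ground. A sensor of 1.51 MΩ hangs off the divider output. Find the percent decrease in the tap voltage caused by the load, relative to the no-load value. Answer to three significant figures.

The divider's output (Thévenin) resistance is R₁‖R₂ = 12.30 kΩ.
Fractional drop under load = R_th/(R_th + R_L) = 12.30 / (12.30 + 1510) = 0.008079.
So the output falls by 0.808 %.

0.808 %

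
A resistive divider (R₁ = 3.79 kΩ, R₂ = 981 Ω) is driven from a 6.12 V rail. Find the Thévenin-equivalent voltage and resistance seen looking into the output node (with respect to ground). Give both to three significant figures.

V_th = 1.26 V, R_th = 779 Ω

V_th is the open-circuit tap voltage: 6.12 × 981/(3790 + 981) = 1.26 V.
With the supply zeroed, R₁ and R₂ appear in parallel from the tap: R_th = R₁‖R₂ = (3790 × 981)/4771 = 779 Ω.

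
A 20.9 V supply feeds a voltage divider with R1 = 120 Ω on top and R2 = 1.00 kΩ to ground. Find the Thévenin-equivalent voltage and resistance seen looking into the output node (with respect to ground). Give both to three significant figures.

V_th = 18.7 V, R_th = 107 Ω

V_th is the open-circuit tap voltage: 20.9 × 1000/(120 + 1000) = 18.7 V.
With the supply zeroed, R1 and R2 appear in parallel from the tap: R_th = R1‖R2 = (120 × 1000)/1120 = 107 Ω.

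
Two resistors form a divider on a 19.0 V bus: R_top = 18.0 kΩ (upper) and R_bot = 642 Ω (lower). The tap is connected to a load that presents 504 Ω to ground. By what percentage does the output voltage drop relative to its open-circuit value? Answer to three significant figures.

55.2 %

The divider's output (Thévenin) resistance is R_top‖R_bot = 619.9 Ω.
Fractional drop under load = R_th/(R_th + R_L) = 619.9 / (619.9 + 504) = 0.5516.
So the output falls by 55.2 %.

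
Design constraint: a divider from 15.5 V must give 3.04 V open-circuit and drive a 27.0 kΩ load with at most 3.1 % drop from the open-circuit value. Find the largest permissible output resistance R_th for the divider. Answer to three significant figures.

Loading drop = R_th/(R_th + R_L) ≤ 0.0310, so R_th ≤ R_L · ε/(1−ε) = 27.0 kΩ × 0.0310/0.9690 = 864 Ω.
(Any R1, R2 with R2/(R1+R2) = 0.196 and R1‖R2 ≤ 864 Ω will meet the spec.)

R_th ≤ 864 Ω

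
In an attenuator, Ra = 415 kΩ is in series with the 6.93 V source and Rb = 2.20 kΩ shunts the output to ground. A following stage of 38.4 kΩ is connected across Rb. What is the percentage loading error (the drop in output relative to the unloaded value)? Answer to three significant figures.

The divider's output (Thévenin) resistance is Ra‖Rb = 2.188 kΩ.
Fractional drop under load = R_th/(R_th + R_L) = 2.188 / (2.188 + 38.4) = 0.05392.
So the output falls by 5.39 %.

5.39 %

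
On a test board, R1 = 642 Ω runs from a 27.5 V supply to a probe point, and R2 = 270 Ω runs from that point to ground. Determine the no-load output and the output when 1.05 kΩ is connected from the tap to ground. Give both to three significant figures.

Open-circuit: V = 27.5 × 270/(642 + 270) = 8.14 V.
With the load, R2 becomes R2‖R_L = 214.8 Ω, so V = 27.5 × 214.8/856.8 = 6.89 V.

Unloaded: 8.14 V; loaded: 6.89 V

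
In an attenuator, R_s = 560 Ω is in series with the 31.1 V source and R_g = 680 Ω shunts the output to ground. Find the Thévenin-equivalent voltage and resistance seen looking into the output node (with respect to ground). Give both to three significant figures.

V_th = 17.1 V, R_th = 307 Ω

V_th is the open-circuit tap voltage: 31.1 × 680/(560 + 680) = 17.1 V.
With the supply zeroed, R_s and R_g appear in parallel from the tap: R_th = R_s‖R_g = (560 × 680)/1240 = 307 Ω.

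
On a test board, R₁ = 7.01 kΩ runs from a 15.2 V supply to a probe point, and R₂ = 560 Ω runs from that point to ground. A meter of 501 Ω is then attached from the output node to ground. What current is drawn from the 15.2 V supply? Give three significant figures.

I ≈ 2.09 mA

R₂‖R_L = 264.4 Ω, so the source sees R₁ + R₂‖R_L = 7274 Ω.
I = 15.2 V / 7274 Ω = 2.09 mA.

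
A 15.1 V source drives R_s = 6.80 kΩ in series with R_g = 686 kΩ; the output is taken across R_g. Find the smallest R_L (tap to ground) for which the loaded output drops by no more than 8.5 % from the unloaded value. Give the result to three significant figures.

R_L(min) ≈ 72.5 kΩ

Output resistance R_th = R_s‖R_g = (6.80 × 686)/692.8 = 6.733 kΩ.
The fractional drop is R_th/(R_th + R_L); requiring this ≤ 0.0850 gives R_L ≥ R_th(1/0.0850 − 1) = 6.733 × 10.76 = 72.5 kΩ.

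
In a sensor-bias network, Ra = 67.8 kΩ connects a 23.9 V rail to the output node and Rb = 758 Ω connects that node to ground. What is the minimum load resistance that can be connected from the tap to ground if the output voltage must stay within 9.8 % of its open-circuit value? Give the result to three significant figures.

R_L(min) ≈ 6.90 kΩ

Output resistance R_th = Ra‖Rb = (67800 × 758)/68560 = 749.6 Ω.
The fractional drop is R_th/(R_th + R_L); requiring this ≤ 0.0980 gives R_L ≥ R_th(1/0.0980 − 1) = 749.6 × 9.204 = 6.90 kΩ.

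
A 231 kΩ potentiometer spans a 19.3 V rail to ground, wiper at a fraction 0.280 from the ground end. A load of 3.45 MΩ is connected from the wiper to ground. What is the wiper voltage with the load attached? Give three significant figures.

The wiper splits the pot into (1−α)R = 166.3 kΩ above and αR = 64.68 kΩ below.
Lower section ‖ load = 63.49 kΩ.
V_wiper = 19.3 × 63.49/(166.3 + 63.49) = 5.33 V.

V ≈ 5.33 V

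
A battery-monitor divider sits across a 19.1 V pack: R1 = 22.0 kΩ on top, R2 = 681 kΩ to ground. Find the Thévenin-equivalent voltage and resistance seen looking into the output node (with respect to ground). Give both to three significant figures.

V_th is the open-circuit tap voltage: 19.1 × 681/(22.0 + 681) = 18.5 V.
With the supply zeroed, R1 and R2 appear in parallel from the tap: R_th = R1‖R2 = (22.0 × 681)/703.0 = 21.3 kΩ.

V_th = 18.5 V, R_th = 21.3 kΩ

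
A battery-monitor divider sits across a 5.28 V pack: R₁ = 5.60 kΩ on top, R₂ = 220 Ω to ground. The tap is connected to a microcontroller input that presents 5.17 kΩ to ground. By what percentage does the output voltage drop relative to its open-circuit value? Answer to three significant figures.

The divider's output (Thévenin) resistance is R₁‖R₂ = 211.7 Ω.
Fractional drop under load = R_th/(R_th + R_L) = 211.7 / (211.7 + 5170) = 0.03933.
So the output falls by 3.93 %.

3.93 %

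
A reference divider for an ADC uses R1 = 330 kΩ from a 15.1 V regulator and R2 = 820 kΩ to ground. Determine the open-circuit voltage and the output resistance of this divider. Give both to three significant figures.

V_th is the open-circuit tap voltage: 15.1 × 820/(330 + 820) = 10.8 V.
With the supply zeroed, R1 and R2 appear in parallel from the tap: R_th = R1‖R2 = (330 × 820)/1150 = 235 kΩ.

V_th = 10.8 V, R_th = 235 kΩ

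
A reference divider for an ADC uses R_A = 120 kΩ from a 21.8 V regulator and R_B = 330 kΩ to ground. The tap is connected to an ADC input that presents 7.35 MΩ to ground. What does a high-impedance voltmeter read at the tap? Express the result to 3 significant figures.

The load sits in parallel with R_B: R_B‖R_L = (330 × 7350) / (330 + 7350) = 315.8 kΩ.
V_out = 21.8 × 315.8 / (120 + 315.8) = 21.8 × 315.8/435.8 = 15.8 V.

V_out ≈ 15.8 V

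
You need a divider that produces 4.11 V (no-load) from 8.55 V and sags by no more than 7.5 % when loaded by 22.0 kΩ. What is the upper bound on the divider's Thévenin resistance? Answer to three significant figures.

Loading drop = R_th/(R_th + R_L) ≤ 0.0750, so R_th ≤ R_L · ε/(1−ε) = 22.0 kΩ × 0.0750/0.9250 = 1.78 kΩ.
(Any R1, R2 with R2/(R1+R2) = 0.481 and R1‖R2 ≤ 1.78 kΩ will meet the spec.)

R_th ≤ 1.78 kΩ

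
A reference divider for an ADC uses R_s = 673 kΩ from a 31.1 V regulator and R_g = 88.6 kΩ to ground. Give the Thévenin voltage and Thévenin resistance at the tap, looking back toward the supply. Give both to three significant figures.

V_th is the open-circuit tap voltage: 31.1 × 88.6/(673 + 88.6) = 3.62 V.
With the supply zeroed, R_s and R_g appear in parallel from the tap: R_th = R_s‖R_g = (673 × 88.6)/761.6 = 78.3 kΩ.

V_th = 3.62 V, R_th = 78.3 kΩ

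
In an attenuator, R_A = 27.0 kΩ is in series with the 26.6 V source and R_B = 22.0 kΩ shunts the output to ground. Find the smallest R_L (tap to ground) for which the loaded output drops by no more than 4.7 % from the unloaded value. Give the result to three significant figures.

Output resistance R_th = R_A‖R_B = (27.0 × 22.0)/49.00 = 12.12 kΩ.
The fractional drop is R_th/(R_th + R_L); requiring this ≤ 0.0470 gives R_L ≥ R_th(1/0.0470 − 1) = 12.12 × 20.28 = 246 kΩ.

R_L(min) ≈ 246 kΩ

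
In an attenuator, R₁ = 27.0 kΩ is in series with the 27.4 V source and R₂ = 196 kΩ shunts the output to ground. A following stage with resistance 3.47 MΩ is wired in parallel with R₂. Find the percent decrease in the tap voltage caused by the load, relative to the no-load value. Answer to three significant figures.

0.679 %

The divider's output (Thévenin) resistance is R₁‖R₂ = 23.73 kΩ.
Fractional drop under load = R_th/(R_th + R_L) = 23.73 / (23.73 + 3470) = 0.006792.
So the output falls by 0.679 %.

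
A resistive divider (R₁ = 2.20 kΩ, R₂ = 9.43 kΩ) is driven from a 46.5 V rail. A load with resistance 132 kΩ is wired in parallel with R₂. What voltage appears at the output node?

The load sits in parallel with R₂: R₂‖R_L = (9.43 × 132) / (9.43 + 132) = 8.801 kΩ.
V_out = 46.5 × 8.801 / (2.20 + 8.801) = 46.5 × 8.801/11.00 = 37.2 V.

V_out ≈ 37.2 V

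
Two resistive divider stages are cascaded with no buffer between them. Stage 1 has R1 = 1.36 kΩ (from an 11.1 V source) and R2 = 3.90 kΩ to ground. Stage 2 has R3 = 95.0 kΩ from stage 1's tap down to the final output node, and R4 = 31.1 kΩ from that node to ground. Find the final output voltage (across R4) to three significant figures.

Stage 2 presents R3+R4 = 126.1 kΩ as a load on stage 1's tap.
Stage 1's lower leg becomes R2‖(R3+R4) = 3.783 kΩ, so V_mid = 11.1 × 3.783/5.143 = 8.165 V.
Stage 2 is itself unloaded: V_out = V_mid × R4/(R3+R4) = 8.165 × 31.1/126.1 = 2.01 V.

V_out ≈ 2.01 V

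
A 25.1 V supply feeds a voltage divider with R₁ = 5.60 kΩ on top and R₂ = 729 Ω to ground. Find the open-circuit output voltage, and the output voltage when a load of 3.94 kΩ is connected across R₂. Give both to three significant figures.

Unloaded: 2.89 V; loaded: 2.48 V

Open-circuit: V = 25.1 × 729/(5600 + 729) = 2.89 V.
With the load, R₂ becomes R₂‖R_L = 615.2 Ω, so V = 25.1 × 615.2/6215 = 2.48 V.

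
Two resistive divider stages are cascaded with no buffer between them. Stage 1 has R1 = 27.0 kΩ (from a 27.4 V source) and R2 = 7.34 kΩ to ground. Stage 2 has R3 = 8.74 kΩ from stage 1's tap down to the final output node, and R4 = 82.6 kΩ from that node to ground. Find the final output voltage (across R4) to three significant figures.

Stage 2 presents R3+R4 = 91.34 kΩ as a load on stage 1's tap.
Stage 1's lower leg becomes R2‖(R3+R4) = 6.794 kΩ, so V_mid = 27.4 × 6.794/33.79 = 5.509 V.
Stage 2 is itself unloaded: V_out = V_mid × R4/(R3+R4) = 5.509 × 82.6/91.34 = 4.98 V.

V_out ≈ 4.98 V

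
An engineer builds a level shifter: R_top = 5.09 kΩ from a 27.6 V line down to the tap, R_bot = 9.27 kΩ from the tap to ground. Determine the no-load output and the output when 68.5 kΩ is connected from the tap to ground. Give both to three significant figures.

Open-circuit: V = 27.6 × 9.27/(5.09 + 9.27) = 17.8 V.
With the load, R_bot becomes R_bot‖R_L = 8.165 kΩ, so V = 27.6 × 8.165/13.26 = 17.0 V.

Unloaded: 17.8 V; loaded: 17.0 V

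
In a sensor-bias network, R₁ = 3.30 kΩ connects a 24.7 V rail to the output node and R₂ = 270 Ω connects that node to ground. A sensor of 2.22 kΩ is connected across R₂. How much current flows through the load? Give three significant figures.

R₂‖R_L = 240.7 Ω; V_out = 24.7 × 240.7/3541 = 1.679 V.
I_L = V_out / R_L = 1.679 / 2.22 kΩ = 0.756 mA.

I_L ≈ 0.756 mA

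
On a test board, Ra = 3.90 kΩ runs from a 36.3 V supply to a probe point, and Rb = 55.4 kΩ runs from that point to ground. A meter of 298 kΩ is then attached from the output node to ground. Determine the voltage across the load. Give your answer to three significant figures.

The load sits in parallel with Rb: Rb‖R_L = (55.4 × 298) / (55.4 + 298) = 46.72 kΩ.
V_out = 36.3 × 46.72 / (3.90 + 46.72) = 36.3 × 46.72/50.62 = 33.5 V.
(Unloaded it would have been 33.9 V.)

V_out ≈ 33.5 V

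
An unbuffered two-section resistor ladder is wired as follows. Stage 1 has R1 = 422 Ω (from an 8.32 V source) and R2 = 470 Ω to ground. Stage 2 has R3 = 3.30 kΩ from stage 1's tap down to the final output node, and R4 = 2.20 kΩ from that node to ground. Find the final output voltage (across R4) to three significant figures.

V_out ≈ 1.69 V

Stage 2 presents R3+R4 = 5500 Ω as a load on stage 1's tap.
Stage 1's lower leg becomes R2‖(R3+R4) = 433.0 Ω, so V_mid = 8.32 × 433.0/855.0 = 4.214 V.
Stage 2 is itself unloaded: V_out = V_mid × R4/(R3+R4) = 4.214 × 2200/5500 = 1.69 V.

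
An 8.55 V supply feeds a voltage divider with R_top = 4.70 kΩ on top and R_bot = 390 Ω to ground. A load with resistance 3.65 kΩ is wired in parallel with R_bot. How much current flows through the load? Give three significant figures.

R_bot‖R_L = 352.4 Ω; V_out = 8.55 × 352.4/5052 = 0.5963 V.
I_L = V_out / R_L = 0.5963 / 3.65 kΩ = 0.163 mA.

I_L ≈ 0.163 mA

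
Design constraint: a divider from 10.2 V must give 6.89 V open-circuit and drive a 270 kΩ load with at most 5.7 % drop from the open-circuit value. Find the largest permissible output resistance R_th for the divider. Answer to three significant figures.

R_th ≤ 16.3 kΩ

Loading drop = R_th/(R_th + R_L) ≤ 0.0570, so R_th ≤ R_L · ε/(1−ε) = 270 kΩ × 0.0570/0.9430 = 16.3 kΩ.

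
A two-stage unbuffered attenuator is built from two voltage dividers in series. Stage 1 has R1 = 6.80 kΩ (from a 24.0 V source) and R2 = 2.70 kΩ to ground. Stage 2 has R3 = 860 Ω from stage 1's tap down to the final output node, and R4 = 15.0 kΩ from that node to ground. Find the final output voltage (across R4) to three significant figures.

V_out ≈ 5.75 V

Stage 2 presents R3+R4 = 15860 Ω as a load on stage 1's tap.
Stage 1's lower leg becomes R2‖(R3+R4) = 2307 Ω, so V_mid = 24.0 × 2307/9107 = 6.080 V.
Stage 2 is itself unloaded: V_out = V_mid × R4/(R3+R4) = 6.080 × 15000/15860 = 5.75 V.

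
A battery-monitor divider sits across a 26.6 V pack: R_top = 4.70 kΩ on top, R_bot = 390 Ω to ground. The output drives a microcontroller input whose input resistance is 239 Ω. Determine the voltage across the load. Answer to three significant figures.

The load sits in parallel with R_bot: R_bot‖R_L = (390 × 239) / (390 + 239) = 148.2 Ω.
V_out = 26.6 × 148.2 / (4700 + 148.2) = 26.6 × 148.2/4848 = 0.813 V.

V_out ≈ 0.813 V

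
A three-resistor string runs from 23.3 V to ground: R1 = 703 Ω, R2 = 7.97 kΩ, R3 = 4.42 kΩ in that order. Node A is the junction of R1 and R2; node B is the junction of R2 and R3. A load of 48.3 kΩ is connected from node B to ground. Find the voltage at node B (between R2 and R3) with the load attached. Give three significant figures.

V ≈ 7.42 V

At node B, R3 is in parallel with the load: R3‖R_L = 4049 Ω.
Below node A the resistance is R2 + (R3‖R_L) = 12020 Ω, so V_A = 23.3 × 12020/12720 = 22.01 V.
Then V_B = V_A × (R3‖R_L)/(R2 + R3‖R_L) = 22.01 × 4049/12020 = 7.42 V.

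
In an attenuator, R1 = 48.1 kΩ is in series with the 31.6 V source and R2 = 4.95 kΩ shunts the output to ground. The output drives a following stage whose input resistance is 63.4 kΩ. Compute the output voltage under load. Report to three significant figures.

The load sits in parallel with R2: R2‖R_L = (4.95 × 63.4) / (4.95 + 63.4) = 4.592 kΩ.
V_out = 31.6 × 4.592 / (48.1 + 4.592) = 31.6 × 4.592/52.69 = 2.75 V.

V_out ≈ 2.75 V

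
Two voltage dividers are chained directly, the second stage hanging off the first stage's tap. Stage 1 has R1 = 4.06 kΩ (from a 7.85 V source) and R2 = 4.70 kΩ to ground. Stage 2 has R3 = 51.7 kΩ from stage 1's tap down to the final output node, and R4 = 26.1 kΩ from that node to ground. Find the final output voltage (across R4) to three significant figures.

V_out ≈ 1.37 V

Stage 2 presents R3+R4 = 77.80 kΩ as a load on stage 1's tap.
Stage 1's lower leg becomes R2‖(R3+R4) = 4.432 kΩ, so V_mid = 7.85 × 4.432/8.492 = 4.097 V.
Stage 2 is itself unloaded: V_out = V_mid × R4/(R3+R4) = 4.097 × 26.1/77.80 = 1.37 V.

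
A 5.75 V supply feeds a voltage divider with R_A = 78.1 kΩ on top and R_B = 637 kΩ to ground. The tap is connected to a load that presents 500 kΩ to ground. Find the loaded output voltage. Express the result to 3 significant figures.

V_out ≈ 4.50 V

The load sits in parallel with R_B: R_B‖R_L = (637 × 500) / (637 + 500) = 280.1 kΩ.
V_out = 5.75 × 280.1 / (78.1 + 280.1) = 5.75 × 280.1/358.2 = 4.50 V.
(Unloaded it would have been 5.12 V.)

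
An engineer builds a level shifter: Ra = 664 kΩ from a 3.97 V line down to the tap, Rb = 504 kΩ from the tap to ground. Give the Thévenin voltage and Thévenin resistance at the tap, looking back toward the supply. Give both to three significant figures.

V_th = 1.71 V, R_th = 287 kΩ

V_th is the open-circuit tap voltage: 3.97 × 504/(664 + 504) = 1.71 V.
With the supply zeroed, Ra and Rb appear in parallel from the tap: R_th = Ra‖Rb = (664 × 504)/1168 = 287 kΩ.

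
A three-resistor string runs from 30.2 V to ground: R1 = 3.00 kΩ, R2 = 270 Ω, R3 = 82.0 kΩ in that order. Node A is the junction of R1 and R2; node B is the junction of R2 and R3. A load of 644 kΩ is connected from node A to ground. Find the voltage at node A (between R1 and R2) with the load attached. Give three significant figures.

V ≈ 29.0 V

Below node A the series string R2+R3 = 82270 Ω sits in parallel with the 644000 Ω load: 72950 Ω.
V_A = 30.2 × 72950/(3000 + 72950) = 29.0 V.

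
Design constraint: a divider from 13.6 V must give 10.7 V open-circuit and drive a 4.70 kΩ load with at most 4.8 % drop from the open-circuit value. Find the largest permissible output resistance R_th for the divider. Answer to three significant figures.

R_th ≤ 237 Ω

Loading drop = R_th/(R_th + R_L) ≤ 0.0480, so R_th ≤ R_L · ε/(1−ε) = 4.70 kΩ × 0.0480/0.9520 = 237 Ω.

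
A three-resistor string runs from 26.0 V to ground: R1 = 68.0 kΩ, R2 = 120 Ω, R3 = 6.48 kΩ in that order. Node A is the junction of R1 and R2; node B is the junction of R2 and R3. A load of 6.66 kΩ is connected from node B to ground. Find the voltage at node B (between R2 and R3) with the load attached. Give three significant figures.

At node B, R3 is in parallel with the load: R3‖R_L = 3284 Ω.
Below node A the resistance is R2 + (R3‖R_L) = 3404 Ω, so V_A = 26.0 × 3404/71400 = 1.240 V.
Then V_B = V_A × (R3‖R_L)/(R2 + R3‖R_L) = 1.240 × 3284/3404 = 1.20 V.

V ≈ 1.20 V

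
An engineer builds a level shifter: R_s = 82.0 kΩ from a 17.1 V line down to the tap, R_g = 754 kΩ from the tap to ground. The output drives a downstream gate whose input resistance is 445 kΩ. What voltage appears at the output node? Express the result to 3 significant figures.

The load sits in parallel with R_g: R_g‖R_L = (754 × 445) / (754 + 445) = 279.8 kΩ.
V_out = 17.1 × 279.8 / (82.0 + 279.8) = 17.1 × 279.8/361.8 = 13.2 V.

V_out ≈ 13.2 V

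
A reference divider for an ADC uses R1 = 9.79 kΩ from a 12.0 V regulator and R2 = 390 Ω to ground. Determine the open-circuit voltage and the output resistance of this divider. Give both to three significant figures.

V_th is the open-circuit tap voltage: 12.0 × 390/(9790 + 390) = 0.460 V.
With the supply zeroed, R1 and R2 appear in parallel from the tap: R_th = R1‖R2 = (9790 × 390)/10180 = 375 Ω.

V_th = 0.460 V, R_th = 375 Ω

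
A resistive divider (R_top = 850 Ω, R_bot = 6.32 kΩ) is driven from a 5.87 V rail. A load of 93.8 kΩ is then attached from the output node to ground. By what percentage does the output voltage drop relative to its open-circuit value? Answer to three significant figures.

The divider's output (Thévenin) resistance is R_top‖R_bot = 749.2 Ω.
Fractional drop under load = R_th/(R_th + R_L) = 749.2 / (749.2 + 93800) = 0.007924.
So the output falls by 0.792 %.

0.792 %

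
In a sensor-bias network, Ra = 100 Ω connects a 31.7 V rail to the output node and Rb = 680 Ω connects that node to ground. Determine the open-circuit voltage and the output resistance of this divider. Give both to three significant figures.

V_th is the open-circuit tap voltage: 31.7 × 680/(100 + 680) = 27.6 V.
With the supply zeroed, Ra and Rb appear in parallel from the tap: R_th = Ra‖Rb = (100 × 680)/780.0 = 87.2 Ω.

V_th = 27.6 V, R_th = 87.2 Ω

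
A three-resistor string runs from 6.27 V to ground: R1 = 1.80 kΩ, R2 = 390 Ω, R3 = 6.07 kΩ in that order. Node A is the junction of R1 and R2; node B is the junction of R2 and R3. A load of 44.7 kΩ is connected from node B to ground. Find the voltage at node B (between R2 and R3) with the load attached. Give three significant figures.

At node B, R3 is in parallel with the load: R3‖R_L = 5344 Ω.
Below node A the resistance is R2 + (R3‖R_L) = 5734 Ω, so V_A = 6.27 × 5734/7534 = 4.772 V.
Then V_B = V_A × (R3‖R_L)/(R2 + R3‖R_L) = 4.772 × 5344/5734 = 4.45 V.

V ≈ 4.45 V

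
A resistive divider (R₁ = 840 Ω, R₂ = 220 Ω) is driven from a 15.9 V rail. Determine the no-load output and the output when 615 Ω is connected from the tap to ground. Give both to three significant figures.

Unloaded: 3.30 V; loaded: 2.57 V

Open-circuit: V = 15.9 × 220/(840 + 220) = 3.30 V.
With the load, R₂ becomes R₂‖R_L = 162.0 Ω, so V = 15.9 × 162.0/1002 = 2.57 V.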